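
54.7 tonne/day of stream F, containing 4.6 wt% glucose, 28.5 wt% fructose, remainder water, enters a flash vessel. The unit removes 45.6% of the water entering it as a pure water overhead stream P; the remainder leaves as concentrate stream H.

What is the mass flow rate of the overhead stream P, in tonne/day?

16.69 tonne/day

water entering = 54.7×0.669 = 36.594 tonne/day; overhead removed = 0.456×36.594 = 16.687 tonne/day.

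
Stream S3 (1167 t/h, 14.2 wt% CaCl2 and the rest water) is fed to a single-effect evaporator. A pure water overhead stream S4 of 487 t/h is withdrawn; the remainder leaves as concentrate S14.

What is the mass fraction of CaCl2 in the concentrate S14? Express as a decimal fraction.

0.2437

CaCl2 is not removed: 1167×0.142 = 165.71 t/h of CaCl2 enters S14.
Concentrate = 1167 − 487 = 680 t/h.
Mass fraction = 165.71/680 = 0.2437.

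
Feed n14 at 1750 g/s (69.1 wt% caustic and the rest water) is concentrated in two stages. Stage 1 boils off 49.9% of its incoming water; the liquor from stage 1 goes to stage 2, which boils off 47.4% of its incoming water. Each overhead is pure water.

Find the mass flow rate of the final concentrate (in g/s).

1352 g/s

water in feed = 1750×0.309 = 540.75 g/s.
After stage 1: water left = (1−0.499)×540.75 = 270.92; stream total = 1480.2 g/s.
After stage 2: water left = (1−0.474)×270.92 = 142.5; final concentrate = 1351.8 g/s.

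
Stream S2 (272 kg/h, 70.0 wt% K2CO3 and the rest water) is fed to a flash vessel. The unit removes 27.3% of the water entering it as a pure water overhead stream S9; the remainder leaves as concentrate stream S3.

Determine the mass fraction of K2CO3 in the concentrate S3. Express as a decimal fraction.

K2CO3 is not removed: 272×0.700 = 190.4 kg/h of K2CO3 enters S3.
water entering = 272×0.300 = 81.6 kg/h; overhead removed = 0.273×81.6 = 22.277 kg/h.
Concentrate = 272 − 22.277 = 249.72 kg/h.
Mass fraction = 190.4/249.72 = 0.7624.

0.7624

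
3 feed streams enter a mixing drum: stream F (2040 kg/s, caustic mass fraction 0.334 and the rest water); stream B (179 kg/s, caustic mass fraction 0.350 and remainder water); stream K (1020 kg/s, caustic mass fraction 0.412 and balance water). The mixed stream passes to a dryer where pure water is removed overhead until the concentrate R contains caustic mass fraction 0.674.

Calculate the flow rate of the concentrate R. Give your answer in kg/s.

1727 kg/s

caustic entering = 2040×0.334 + 179×0.350 + 1020×0.412 = 1164.2 kg/s.
All caustic reports to R, so R = 1164.2/0.674 = 1727.4 kg/s.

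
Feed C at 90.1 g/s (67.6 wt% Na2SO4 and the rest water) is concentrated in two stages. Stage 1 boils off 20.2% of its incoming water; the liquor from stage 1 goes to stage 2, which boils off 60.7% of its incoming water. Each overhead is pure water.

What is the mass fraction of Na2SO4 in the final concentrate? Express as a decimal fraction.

0.869

water in feed = 90.1×0.324 = 29.192 g/s.
After stage 1: water left = (1−0.202)×29.192 = 23.296; stream total = 84.203 g/s.
After stage 2: water left = (1−0.607)×23.296 = 9.1551; final concentrate = 70.063 g/s.
Na2SO4 fraction = 60.908/70.063 = 0.869.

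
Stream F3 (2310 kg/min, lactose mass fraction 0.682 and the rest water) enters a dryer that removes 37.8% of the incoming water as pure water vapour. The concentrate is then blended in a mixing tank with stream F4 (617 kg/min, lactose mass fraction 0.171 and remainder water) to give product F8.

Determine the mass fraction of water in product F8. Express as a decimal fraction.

Vapour removed = 0.378×0.318×2310 = 277.67 kg/min; concentrate = 2032.3 kg/min.
water reaching the mixer = 456.91 (from concentrate) + 617×0.829 = 968.4 kg/min.
Product flow = 2032.3 + 617 = 2649.3 kg/min; water fraction = 0.366.

0.366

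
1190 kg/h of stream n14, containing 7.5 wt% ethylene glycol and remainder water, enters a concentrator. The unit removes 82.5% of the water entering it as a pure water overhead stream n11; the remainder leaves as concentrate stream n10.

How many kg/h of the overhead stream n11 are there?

908.1 kg/h

water entering = 1190×0.925 = 1100.8 kg/h; overhead removed = 0.825×1100.8 = 908.12 kg/h.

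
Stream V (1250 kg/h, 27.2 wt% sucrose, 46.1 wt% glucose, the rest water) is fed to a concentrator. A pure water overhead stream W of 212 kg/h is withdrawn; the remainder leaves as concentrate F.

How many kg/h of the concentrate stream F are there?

1038 kg/h

Concentrate = 1250 − 212 = 1038 kg/h.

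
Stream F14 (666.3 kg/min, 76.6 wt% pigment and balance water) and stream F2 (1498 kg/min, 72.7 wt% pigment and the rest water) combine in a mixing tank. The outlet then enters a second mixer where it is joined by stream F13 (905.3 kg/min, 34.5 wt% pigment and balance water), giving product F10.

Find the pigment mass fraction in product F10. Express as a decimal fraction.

0.623

Overall, product flow = 3069.6 kg/min.
pigment in = 666.3×0.766 + 1498×0.727 + 905.3×0.345 = 1911.8 kg/min.
pigment fraction in F10 = 0.623.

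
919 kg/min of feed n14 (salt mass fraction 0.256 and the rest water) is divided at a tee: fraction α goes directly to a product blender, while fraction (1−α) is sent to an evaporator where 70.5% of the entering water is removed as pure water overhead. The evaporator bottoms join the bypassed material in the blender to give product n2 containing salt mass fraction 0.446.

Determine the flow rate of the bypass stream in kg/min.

172.6 kg/min

All 919×0.256 = 235.26 kg/min of salt reaches n2, so n2 = 235.26/0.446 = 527.5 kg/min and vapour = 391.5 kg/min.
The evaporator receives (1−α)·919 of feed at 0.744 water and removes 0.705 of that water:
0.705×0.744×(1−α)×919 = 391.5
(1−α) = 391.5/482.03 = 0.8122;  α = 0.1878.
Bypass flow = 0.1878×919 = 172.6 kg/min.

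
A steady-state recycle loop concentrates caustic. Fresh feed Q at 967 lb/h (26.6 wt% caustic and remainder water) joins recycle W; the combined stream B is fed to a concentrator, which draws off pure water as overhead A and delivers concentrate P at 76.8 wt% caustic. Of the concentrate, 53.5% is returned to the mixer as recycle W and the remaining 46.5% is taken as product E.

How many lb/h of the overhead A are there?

632.1 lb/h

Overall caustic balance (none leaves overhead): caustic in fresh feed = caustic in product, i.e. 967×0.266 = (1−0.535)·P·0.768.
P = 257.22/(0.768×0.465) = 720.27 lb/h.
Recycle W = 0.535×720.27 = 385.34 lb/h.
Combined feed B = 967 + 385.34 = 1352.3 lb/h.
Overhead A = B − P = 1352.3 − 720.27 = 632.08 lb/h.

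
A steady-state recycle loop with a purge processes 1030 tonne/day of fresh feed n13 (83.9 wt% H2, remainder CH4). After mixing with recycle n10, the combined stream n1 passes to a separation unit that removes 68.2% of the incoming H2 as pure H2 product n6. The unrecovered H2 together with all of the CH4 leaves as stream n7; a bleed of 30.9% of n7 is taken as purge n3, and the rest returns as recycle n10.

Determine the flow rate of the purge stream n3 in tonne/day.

274.7 tonne/day

CH4 enters only via n13 and leaves only via the purge: 1030×0.161 = 0.309×(CH4 in n7), and the separation unit passes all CH4, so CH4 in n1 = CH4 in n7 = 536.67 tonne/day.
H2 in n1: m_A = 1030×0.839 + (1−0.309)·(1−0.682)·m_A, so m_A = 864.17/0.7803 = 1107.5 tonne/day.
n7 = (1−0.682)×1107.5 + 536.67 = 888.86 tonne/day.
Purge n3 = 0.309×888.86 = 274.66 tonne/day.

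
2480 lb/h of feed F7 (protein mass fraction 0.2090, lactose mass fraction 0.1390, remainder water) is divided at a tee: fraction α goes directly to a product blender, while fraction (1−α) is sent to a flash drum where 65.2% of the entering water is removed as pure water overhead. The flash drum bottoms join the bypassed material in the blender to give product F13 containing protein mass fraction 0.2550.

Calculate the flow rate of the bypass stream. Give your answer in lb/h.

1428 lb/h

All 2480×0.209 = 518.32 lb/h of protein reaches F13, so F13 = 518.32/0.255 = 2032.6 lb/h and vapour = 447.37 lb/h.
The evaporator receives (1−α)·2480 of feed at 0.652 water and removes 0.652 of that water:
0.652×0.652×(1−α)×2480 = 447.37
(1−α) = 447.37/1054.3 = 0.4243;  α = 0.5757.
Bypass flow = 0.5757×2480 = 1427.6 lb/h.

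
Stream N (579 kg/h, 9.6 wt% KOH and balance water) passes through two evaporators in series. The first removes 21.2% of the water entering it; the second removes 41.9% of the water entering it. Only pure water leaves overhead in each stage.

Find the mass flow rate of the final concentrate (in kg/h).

water in feed = 579×0.904 = 523.42 kg/h.
After stage 1: water left = (1−0.212)×523.42 = 412.45; stream total = 468.04 kg/h.
After stage 2: water left = (1−0.419)×412.45 = 239.63; final concentrate = 295.22 kg/h.

295.2 kg/h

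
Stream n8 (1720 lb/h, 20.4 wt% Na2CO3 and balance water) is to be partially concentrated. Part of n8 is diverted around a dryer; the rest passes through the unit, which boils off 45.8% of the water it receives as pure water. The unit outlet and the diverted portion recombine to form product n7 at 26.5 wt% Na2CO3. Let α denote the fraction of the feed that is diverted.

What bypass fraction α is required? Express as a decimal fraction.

0.369

All 1720×0.204 = 350.88 lb/h of Na2CO3 reaches n7, so n7 = 350.88/0.265 = 1324.1 lb/h and vapour = 395.92 lb/h.
The evaporator receives (1−α)·1720 of feed at 0.796 water and removes 0.458 of that water:
0.458×0.796×(1−α)×1720 = 395.92
(1−α) = 395.92/627.06 = 0.6314;  α = 0.3686.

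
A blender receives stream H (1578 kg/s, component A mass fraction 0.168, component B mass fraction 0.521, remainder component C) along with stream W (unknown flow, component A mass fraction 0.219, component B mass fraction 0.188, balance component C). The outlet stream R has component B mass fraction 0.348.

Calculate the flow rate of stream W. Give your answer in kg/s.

Let W be the unknown flow. Total out = 1578 + W.
component B balance: 822.14 + 0.188·W = 0.348·(1578 + W)
(0.188 − 0.348)·W = 0.348×1578 − 822.14 = -272.99
W = -272.99 / -0.160 = 1706.2 kg/s

1706 kg/s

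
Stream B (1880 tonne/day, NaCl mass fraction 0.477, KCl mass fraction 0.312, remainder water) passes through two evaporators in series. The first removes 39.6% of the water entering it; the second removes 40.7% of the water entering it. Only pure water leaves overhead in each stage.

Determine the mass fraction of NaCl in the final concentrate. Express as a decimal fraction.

water in feed = 1880×0.211 = 396.68 tonne/day.
After stage 1: water left = (1−0.396)×396.68 = 239.59; stream total = 1722.9 tonne/day.
After stage 2: water left = (1−0.407)×239.59 = 142.08; final concentrate = 1625.4 tonne/day.
NaCl fraction = 896.76/1625.4 = 0.552.

0.552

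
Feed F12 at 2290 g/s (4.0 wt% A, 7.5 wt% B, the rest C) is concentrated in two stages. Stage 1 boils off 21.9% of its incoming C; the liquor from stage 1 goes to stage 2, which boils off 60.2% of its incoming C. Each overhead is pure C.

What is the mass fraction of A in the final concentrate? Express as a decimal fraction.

0.103

C in feed = 2290×0.885 = 2026.7 g/s.
After stage 1: C left = (1−0.219)×2026.7 = 1582.8; stream total = 1846.2 g/s.
After stage 2: C left = (1−0.602)×1582.8 = 629.96; final concentrate = 893.31 g/s.
A fraction = 91.6/893.31 = 0.103.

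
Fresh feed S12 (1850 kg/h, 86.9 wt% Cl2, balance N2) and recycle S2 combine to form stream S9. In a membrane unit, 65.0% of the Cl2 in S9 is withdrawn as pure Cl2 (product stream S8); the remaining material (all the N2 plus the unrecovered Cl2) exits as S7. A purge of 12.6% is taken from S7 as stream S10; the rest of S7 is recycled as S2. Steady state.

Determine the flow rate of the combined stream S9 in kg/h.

4240 kg/h

N2 enters only via S12 and leaves only via the purge: 1850×0.131 = 0.126×(N2 in S7), and the membrane unit passes all N2, so N2 in S9 = N2 in S7 = 1923.4 kg/h.
Cl2 in S9: m_A = 1850×0.869 + (1−0.126)·(1−0.650)·m_A, so m_A = 1607.7/0.6941 = 2316.2 kg/h.
S9 = 2316.2 + 1923.4 = 4239.6 kg/h.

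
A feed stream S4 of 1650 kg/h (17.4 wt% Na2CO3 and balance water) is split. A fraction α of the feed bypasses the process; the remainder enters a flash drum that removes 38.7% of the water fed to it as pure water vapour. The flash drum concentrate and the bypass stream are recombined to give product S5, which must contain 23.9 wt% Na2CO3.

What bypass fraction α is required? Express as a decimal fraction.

All 1650×0.174 = 287.1 kg/h of Na2CO3 reaches S5, so S5 = 287.1/0.239 = 1201.3 kg/h and vapour = 448.74 kg/h.
The evaporator receives (1−α)·1650 of feed at 0.826 water and removes 0.387 of that water:
0.387×0.826×(1−α)×1650 = 448.74
(1−α) = 448.74/527.44 = 0.8508;  α = 0.1492.

0.149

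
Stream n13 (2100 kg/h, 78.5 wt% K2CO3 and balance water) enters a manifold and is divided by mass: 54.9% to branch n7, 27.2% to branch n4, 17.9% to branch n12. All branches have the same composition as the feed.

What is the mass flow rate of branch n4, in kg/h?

Branch n4 flow = 0.272×2100 = 571.2 kg/h.

571.2 kg/h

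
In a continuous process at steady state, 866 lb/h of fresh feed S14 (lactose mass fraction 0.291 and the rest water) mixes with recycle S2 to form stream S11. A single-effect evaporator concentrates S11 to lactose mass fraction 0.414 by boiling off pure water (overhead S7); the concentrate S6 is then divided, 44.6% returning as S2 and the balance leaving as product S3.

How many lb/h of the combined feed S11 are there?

1356 lb/h

Overall lactose balance (none leaves overhead): lactose in fresh feed = lactose in product, i.e. 866×0.291 = (1−0.446)·S6·0.414.
S6 = 252.01/(0.414×0.554) = 1098.8 lb/h.
Recycle S2 = 0.446×1098.8 = 490.04 lb/h.
Combined feed S11 = 866 + 490.04 = 1356 lb/h.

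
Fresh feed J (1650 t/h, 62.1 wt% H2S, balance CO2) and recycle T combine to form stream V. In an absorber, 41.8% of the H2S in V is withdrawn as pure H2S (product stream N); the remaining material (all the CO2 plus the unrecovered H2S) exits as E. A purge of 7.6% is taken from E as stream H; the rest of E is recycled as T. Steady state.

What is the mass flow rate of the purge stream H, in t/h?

CO2 enters only via J and leaves only via the purge: 1650×0.379 = 0.076×(CO2 in E), and the absorber passes all CO2, so CO2 in V = CO2 in E = 8228.3 t/h.
H2S in V: m_A = 1650×0.621 + (1−0.076)·(1−0.418)·m_A, so m_A = 1024.7/0.4622 = 2216.7 t/h.
E = (1−0.418)×2216.7 + 8228.3 = 9518.4 t/h.
Purge H = 0.076×9518.4 = 723.4 t/h.

723.4 t/h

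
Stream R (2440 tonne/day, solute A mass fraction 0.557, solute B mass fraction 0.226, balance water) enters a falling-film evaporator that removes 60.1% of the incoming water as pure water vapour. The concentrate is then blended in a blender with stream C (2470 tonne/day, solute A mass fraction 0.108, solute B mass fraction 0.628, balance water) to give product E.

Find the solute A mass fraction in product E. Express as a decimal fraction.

0.354

Vapour removed = 0.601×0.217×2440 = 318.22 tonne/day; concentrate = 2121.8 tonne/day.
solute A reaching the mixer = 1359.1 (from concentrate) + 2470×0.108 = 1625.8 tonne/day.
Product flow = 2121.8 + 2470 = 4591.8 tonne/day; solute A fraction = 0.354.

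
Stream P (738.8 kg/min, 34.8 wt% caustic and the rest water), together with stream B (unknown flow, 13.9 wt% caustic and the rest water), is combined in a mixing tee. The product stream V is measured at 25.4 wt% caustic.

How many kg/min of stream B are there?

603.9 kg/min

Let B be the unknown flow. Total out = 738.8 + B.
caustic balance: 257.1 + 0.139·B = 0.254·(738.8 + B)
(0.139 − 0.254)·B = 0.254×738.8 − 257.1 = -69.447
B = -69.447 / -0.115 = 603.89 kg/min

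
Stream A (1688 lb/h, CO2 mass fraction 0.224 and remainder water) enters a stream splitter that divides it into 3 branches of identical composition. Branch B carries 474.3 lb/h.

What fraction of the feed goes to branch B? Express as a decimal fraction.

Fraction to B = 474.3/1688 = 0.2810.

0.281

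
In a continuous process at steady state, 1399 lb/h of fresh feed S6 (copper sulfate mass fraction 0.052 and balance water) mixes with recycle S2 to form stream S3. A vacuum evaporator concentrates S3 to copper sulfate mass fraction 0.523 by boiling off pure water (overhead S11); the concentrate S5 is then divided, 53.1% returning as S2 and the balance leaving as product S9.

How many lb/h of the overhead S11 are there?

1260 lb/h

Overall copper sulfate balance (none leaves overhead): copper sulfate in fresh feed = copper sulfate in product, i.e. 1399×0.052 = (1−0.531)·S5·0.523.
S5 = 72.748/(0.523×0.469) = 296.58 lb/h.
Recycle S2 = 0.531×296.58 = 157.49 lb/h.
Combined feed S3 = 1399 + 157.49 = 1556.5 lb/h.
Overhead S11 = S3 − S5 = 1556.5 − 296.58 = 1259.9 lb/h.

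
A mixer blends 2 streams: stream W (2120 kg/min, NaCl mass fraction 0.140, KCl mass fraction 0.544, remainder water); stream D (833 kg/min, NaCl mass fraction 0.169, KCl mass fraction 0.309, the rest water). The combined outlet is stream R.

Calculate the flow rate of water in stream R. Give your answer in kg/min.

1105 kg/min

water out = water in = 2120×0.316 + 833×0.522 = 1104.7 kg/min.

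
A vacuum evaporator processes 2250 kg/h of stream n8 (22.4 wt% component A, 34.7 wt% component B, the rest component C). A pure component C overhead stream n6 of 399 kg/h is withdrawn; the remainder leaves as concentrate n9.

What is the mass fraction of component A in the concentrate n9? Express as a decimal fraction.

component A is not removed: 2250×0.224 = 504 kg/h of component A enters n9.
Concentrate = 2250 − 399 = 1851 kg/h.
Mass fraction = 504/1851 = 0.272.

0.272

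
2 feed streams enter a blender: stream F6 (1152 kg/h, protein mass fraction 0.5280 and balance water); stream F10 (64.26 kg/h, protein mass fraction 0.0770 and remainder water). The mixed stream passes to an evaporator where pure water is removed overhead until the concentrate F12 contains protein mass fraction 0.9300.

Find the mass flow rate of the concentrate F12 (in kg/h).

659.4 kg/h

protein entering = 1152×0.528 + 64.26×0.077 = 613.2 kg/h.
All protein reports to F12, so F12 = 613.2/0.930 = 659.36 kg/h.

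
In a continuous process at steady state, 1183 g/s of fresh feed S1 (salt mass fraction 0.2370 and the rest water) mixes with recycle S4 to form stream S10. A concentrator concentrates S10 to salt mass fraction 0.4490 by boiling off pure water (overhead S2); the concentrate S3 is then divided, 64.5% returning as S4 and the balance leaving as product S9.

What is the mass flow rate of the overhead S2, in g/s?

558.6 g/s

Overall salt balance (none leaves overhead): salt in fresh feed = salt in product, i.e. 1183×0.237 = (1−0.645)·S3·0.449.
S3 = 280.37/(0.449×0.355) = 1759 g/s.
Recycle S4 = 0.645×1759 = 1134.5 g/s.
Combined feed S10 = 1183 + 1134.5 = 2317.5 g/s.
Overhead S2 = S10 − S3 = 2317.5 − 1759 = 558.57 g/s.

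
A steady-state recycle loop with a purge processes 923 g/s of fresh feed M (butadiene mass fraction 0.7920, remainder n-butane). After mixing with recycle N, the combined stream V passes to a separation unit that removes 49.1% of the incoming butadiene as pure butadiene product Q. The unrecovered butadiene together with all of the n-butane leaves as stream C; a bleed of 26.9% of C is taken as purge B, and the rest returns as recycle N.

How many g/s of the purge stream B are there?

351.4 g/s

n-butane enters only via M and leaves only via the purge: 923×0.208 = 0.269×(n-butane in C), and the separation unit passes all n-butane, so n-butane in V = n-butane in C = 713.7 g/s.
butadiene in V: m_A = 923×0.792 + (1−0.269)·(1−0.491)·m_A, so m_A = 731.02/0.6279 = 1164.2 g/s.
C = (1−0.491)×1164.2 + 713.7 = 1306.3 g/s.
Purge B = 0.269×1306.3 = 351.39 g/s.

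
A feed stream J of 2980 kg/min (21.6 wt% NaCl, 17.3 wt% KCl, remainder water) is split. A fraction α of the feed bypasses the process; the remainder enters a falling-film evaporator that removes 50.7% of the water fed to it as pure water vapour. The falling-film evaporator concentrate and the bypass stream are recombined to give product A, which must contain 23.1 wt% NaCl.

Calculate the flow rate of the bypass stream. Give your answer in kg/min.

2355 kg/min

All 2980×0.216 = 643.68 kg/min of NaCl reaches A, so A = 643.68/0.231 = 2786.5 kg/min and vapour = 193.51 kg/min.
The evaporator receives (1−α)·2980 of feed at 0.611 water and removes 0.507 of that water:
0.507×0.611×(1−α)×2980 = 193.51
(1−α) = 193.51/923.14 = 0.2096;  α = 0.7904.
Bypass flow = 0.7904×2980 = 2355.3 kg/min.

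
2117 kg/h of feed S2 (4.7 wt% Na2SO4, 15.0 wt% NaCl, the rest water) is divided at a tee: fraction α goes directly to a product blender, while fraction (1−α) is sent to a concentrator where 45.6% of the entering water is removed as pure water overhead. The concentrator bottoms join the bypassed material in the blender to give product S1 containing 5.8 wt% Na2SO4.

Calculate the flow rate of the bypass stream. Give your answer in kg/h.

All 2117×0.047 = 99.499 kg/h of Na2SO4 reaches S1, so S1 = 99.499/0.058 = 1715.5 kg/h and vapour = 401.5 kg/h.
The evaporator receives (1−α)·2117 of feed at 0.803 water and removes 0.456 of that water:
0.456×0.803×(1−α)×2117 = 401.5
(1−α) = 401.5/775.18 = 0.5179;  α = 0.4821.
Bypass flow = 0.4821×2117 = 1020.5 kg/h.

1021 kg/h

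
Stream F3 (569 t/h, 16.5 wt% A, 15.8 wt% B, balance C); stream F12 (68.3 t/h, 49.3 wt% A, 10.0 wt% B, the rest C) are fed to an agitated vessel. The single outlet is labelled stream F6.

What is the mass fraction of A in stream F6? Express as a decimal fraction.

Total flow out = 569 + 68.3 = 637.3 t/h.
A in = 569×0.165 + 68.3×0.493 = 127.56 t/h.
A mass fraction in F6 = 127.56/637.3 = 0.200.

0.200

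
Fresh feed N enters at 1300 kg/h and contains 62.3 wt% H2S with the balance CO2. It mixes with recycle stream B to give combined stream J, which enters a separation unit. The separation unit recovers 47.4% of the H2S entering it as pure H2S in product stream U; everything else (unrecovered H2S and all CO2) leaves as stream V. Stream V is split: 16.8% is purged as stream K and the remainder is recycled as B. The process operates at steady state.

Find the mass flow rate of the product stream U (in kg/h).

H2S in J: m_A = 1300×0.623 + (1−0.168)·(1−0.474)·m_A, so m_A = 809.9/0.5624 = 1440.2 kg/h.
Product U = 0.474×1440.2 = 682.64 kg/h.

682.6 kg/h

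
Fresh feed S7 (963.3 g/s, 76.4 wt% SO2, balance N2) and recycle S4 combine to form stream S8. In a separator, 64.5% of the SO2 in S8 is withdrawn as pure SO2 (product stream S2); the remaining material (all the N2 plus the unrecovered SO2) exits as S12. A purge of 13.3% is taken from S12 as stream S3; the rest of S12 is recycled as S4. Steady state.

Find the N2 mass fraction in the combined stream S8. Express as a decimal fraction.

0.617

N2 enters only via S7 and leaves only via the purge: 963.3×0.236 = 0.133×(N2 in S12), and the separator passes all N2, so N2 in S8 = N2 in S12 = 1709.3 g/s.
SO2 in S8: m_A = 963.3×0.764 + (1−0.133)·(1−0.645)·m_A, so m_A = 735.96/0.6922 = 1063.2 g/s.
S8 = 1063.2 + 1709.3 = 2772.5 g/s.
N2 fraction in S8 = 1709.3/2772.5 = 0.617.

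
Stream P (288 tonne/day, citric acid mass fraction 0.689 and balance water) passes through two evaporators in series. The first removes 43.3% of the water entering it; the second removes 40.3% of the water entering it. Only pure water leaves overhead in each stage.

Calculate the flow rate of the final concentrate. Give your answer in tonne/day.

228.8 tonne/day

water in feed = 288×0.311 = 89.568 tonne/day.
After stage 1: water left = (1−0.433)×89.568 = 50.785; stream total = 249.22 tonne/day.
After stage 2: water left = (1−0.403)×50.785 = 30.319; final concentrate = 228.75 tonne/day.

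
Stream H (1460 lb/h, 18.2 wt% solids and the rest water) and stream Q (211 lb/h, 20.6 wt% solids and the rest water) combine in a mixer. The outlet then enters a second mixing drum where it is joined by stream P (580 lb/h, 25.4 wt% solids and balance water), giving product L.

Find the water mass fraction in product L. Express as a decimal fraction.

0.797

Overall, product flow = 2251 lb/h.
water in = 1460×0.818 + 211×0.794 + 580×0.746 = 1794.5 lb/h.
water fraction in L = 0.797.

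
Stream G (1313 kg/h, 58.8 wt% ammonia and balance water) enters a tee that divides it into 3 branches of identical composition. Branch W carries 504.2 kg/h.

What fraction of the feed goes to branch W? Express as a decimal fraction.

0.384

Fraction to W = 504.2/1313 = 0.3840.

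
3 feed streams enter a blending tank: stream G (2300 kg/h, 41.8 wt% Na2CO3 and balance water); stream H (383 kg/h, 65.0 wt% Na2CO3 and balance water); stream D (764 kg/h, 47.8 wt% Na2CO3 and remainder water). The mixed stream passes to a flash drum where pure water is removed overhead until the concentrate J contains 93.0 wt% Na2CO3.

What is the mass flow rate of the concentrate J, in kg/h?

1694 kg/h

Na2CO3 entering = 2300×0.418 + 383×0.650 + 764×0.478 = 1575.5 kg/h.
All Na2CO3 reports to J, so J = 1575.5/0.930 = 1694.1 kg/h.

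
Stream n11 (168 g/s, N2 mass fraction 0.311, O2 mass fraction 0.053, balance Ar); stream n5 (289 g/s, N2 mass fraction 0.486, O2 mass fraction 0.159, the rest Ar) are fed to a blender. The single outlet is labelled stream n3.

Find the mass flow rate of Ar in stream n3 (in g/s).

209.4 g/s

Ar out = Ar in = 168×0.636 + 289×0.355 = 209.44 g/s.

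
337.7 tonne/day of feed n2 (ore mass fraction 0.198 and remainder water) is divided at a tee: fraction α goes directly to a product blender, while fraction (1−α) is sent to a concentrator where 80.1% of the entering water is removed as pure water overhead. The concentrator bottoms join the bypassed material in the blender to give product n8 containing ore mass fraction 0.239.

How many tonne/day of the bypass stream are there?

247.5 tonne/day

All 337.7×0.198 = 66.865 tonne/day of ore reaches n8, so n8 = 66.865/0.239 = 279.77 tonne/day and vapour = 57.932 tonne/day.
The evaporator receives (1−α)·337.7 of feed at 0.802 water and removes 0.801 of that water:
0.801×0.802×(1−α)×337.7 = 57.932
(1−α) = 57.932/216.94 = 0.2670;  α = 0.7330.
Bypass flow = 0.7330×337.7 = 247.52 tonne/day.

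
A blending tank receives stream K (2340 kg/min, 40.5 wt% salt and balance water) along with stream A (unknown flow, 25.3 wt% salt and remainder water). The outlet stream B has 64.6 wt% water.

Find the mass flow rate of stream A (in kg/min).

Let A be the unknown flow. Total out = 2340 + A.
water balance: 1392.3 + 0.747·A = 0.646·(2340 + A)
(0.747 − 0.646)·A = 0.646×2340 − 1392.3 = 119.34
A = 119.34 / 0.101 = 1181.6 kg/min

1182 kg/min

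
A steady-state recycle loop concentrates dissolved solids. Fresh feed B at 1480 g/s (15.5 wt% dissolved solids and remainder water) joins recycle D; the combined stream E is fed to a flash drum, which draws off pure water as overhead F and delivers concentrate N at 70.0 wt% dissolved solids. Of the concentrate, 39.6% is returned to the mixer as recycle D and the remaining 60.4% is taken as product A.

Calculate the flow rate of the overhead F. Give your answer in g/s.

Overall dissolved solids balance (none leaves overhead): dissolved solids in fresh feed = dissolved solids in product, i.e. 1480×0.155 = (1−0.396)·N·0.700.
N = 229.4/(0.700×0.604) = 542.57 g/s.
Recycle D = 0.396×542.57 = 214.86 g/s.
Combined feed E = 1480 + 214.86 = 1694.9 g/s.
Overhead F = E − N = 1694.9 − 542.57 = 1152.3 g/s.

1152 g/s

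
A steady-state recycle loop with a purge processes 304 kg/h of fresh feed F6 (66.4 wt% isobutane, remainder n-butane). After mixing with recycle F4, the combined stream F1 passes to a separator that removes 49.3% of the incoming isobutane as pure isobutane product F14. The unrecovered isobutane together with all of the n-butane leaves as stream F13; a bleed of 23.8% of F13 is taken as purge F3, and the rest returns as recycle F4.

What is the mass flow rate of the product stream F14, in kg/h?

isobutane in F1: m_A = 304×0.664 + (1−0.238)·(1−0.493)·m_A, so m_A = 201.86/0.6137 = 328.93 kg/h.
Product F14 = 0.493×328.93 = 162.16 kg/h.

162.2 kg/h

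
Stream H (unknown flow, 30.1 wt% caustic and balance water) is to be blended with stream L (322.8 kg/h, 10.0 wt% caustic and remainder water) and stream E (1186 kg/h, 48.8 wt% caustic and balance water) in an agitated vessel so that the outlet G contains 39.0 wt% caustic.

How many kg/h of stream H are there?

Let H be the unknown flow. Total out = 1508.8 + H.
caustic balance: 611.05 + 0.301·H = 0.390·(1508.8 + H)
(0.301 − 0.390)·H = 0.390×1508.8 − 611.05 = -22.616
H = -22.616 / -0.089 = 254.11 kg/h

254.1 kg/h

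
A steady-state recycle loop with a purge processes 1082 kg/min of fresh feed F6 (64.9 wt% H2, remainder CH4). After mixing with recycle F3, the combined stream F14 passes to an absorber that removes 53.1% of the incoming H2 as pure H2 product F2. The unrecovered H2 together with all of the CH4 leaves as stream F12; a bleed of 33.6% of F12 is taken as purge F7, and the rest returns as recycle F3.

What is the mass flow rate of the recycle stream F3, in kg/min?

1068 kg/min

CH4 enters only via F6 and leaves only via the purge: 1082×0.351 = 0.336×(CH4 in F12), and the absorber passes all CH4, so CH4 in F14 = CH4 in F12 = 1130.3 kg/min.
H2 in F14: m_A = 1082×0.649 + (1−0.336)·(1−0.531)·m_A, so m_A = 702.22/0.6886 = 1019.8 kg/min.
F12 = (1−0.531)×1019.8 + 1130.3 = 1608.6 kg/min.
Recycle F3 = (1−0.336)×1608.6 = 1068.1 kg/min.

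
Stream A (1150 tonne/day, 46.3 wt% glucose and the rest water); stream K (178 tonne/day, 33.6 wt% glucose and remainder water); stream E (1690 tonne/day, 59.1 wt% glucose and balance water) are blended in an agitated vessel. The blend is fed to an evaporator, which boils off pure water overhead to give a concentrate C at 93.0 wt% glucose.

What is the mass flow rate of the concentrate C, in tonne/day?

glucose entering = 1150×0.463 + 178×0.336 + 1690×0.591 = 1591 tonne/day.
All glucose reports to C, so C = 1591/0.930 = 1710.8 tonne/day.

1711 tonne/day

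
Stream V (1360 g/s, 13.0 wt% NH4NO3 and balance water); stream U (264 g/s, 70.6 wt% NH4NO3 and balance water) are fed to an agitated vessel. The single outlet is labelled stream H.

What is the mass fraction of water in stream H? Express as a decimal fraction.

0.7764

Total flow out = 1360 + 264 = 1624 g/s.
water in = 1360×0.870 + 264×0.294 = 1260.8 g/s.
water mass fraction in H = 1260.8/1624 = 0.7764.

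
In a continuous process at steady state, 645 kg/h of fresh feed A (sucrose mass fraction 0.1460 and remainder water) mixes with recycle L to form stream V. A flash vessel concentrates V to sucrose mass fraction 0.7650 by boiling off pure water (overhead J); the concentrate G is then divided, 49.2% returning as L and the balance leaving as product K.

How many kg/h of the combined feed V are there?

764.2 kg/h

Overall sucrose balance (none leaves overhead): sucrose in fresh feed = sucrose in product, i.e. 645×0.146 = (1−0.492)·G·0.765.
G = 94.17/(0.765×0.508) = 242.32 kg/h.
Recycle L = 0.492×242.32 = 119.22 kg/h.
Combined feed V = 645 + 119.22 = 764.22 kg/h.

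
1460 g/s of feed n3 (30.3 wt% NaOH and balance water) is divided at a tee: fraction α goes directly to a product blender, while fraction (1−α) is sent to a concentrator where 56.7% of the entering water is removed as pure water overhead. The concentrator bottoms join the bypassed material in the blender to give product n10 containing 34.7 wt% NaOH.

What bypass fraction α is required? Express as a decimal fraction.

0.679

All 1460×0.303 = 442.38 g/s of NaOH reaches n10, so n10 = 442.38/0.347 = 1274.9 g/s and vapour = 185.13 g/s.
The evaporator receives (1−α)·1460 of feed at 0.697 water and removes 0.567 of that water:
0.567×0.697×(1−α)×1460 = 185.13
(1−α) = 185.13/576.99 = 0.3209;  α = 0.6791.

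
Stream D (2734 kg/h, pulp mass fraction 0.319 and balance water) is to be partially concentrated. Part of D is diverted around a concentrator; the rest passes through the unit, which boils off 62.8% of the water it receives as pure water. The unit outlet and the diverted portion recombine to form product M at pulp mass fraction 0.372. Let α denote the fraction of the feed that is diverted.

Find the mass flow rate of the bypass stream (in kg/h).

1823 kg/h

All 2734×0.319 = 872.15 kg/h of pulp reaches M, so M = 872.15/0.372 = 2344.5 kg/h and vapour = 389.52 kg/h.
The evaporator receives (1−α)·2734 of feed at 0.681 water and removes 0.628 of that water:
0.628×0.681×(1−α)×2734 = 389.52
(1−α) = 389.52/1169.2 = 0.3331;  α = 0.6669.
Bypass flow = 0.6669×2734 = 1823.2 kg/h.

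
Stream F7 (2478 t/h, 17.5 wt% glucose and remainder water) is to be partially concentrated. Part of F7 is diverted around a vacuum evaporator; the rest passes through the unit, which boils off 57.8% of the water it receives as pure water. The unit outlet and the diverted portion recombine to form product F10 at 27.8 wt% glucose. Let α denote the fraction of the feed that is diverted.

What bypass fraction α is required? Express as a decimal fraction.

0.223

All 2478×0.175 = 433.65 t/h of glucose reaches F10, so F10 = 433.65/0.278 = 1559.9 t/h and vapour = 918.11 t/h.
The evaporator receives (1−α)·2478 of feed at 0.825 water and removes 0.578 of that water:
0.578×0.825×(1−α)×2478 = 918.11
(1−α) = 918.11/1181.6 = 0.7770;  α = 0.2230.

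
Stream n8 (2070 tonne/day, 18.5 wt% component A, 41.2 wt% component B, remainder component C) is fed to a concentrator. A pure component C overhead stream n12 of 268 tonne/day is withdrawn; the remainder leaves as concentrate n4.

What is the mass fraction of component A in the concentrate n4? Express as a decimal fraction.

0.2125

component A is not removed: 2070×0.185 = 382.95 tonne/day of component A enters n4.
Concentrate = 2070 − 268 = 1802 tonne/day.
Mass fraction = 382.95/1802 = 0.2125.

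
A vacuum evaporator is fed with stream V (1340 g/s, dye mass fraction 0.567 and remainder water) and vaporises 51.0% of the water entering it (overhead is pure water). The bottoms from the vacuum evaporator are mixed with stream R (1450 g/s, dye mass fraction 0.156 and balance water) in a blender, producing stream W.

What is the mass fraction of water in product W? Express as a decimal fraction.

Vapour removed = 0.510×0.433×1340 = 295.91 g/s; concentrate = 1044.1 g/s.
water reaching the mixer = 284.31 (from concentrate) + 1450×0.844 = 1508.1 g/s.
Product flow = 1044.1 + 1450 = 2494.1 g/s; water fraction = 0.605.

0.605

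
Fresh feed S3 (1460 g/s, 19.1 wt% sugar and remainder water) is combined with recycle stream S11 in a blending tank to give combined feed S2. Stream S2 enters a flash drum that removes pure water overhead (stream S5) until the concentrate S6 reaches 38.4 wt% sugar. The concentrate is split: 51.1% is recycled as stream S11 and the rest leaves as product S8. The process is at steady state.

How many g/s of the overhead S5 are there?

Overall sugar balance (none leaves overhead): sugar in fresh feed = sugar in product, i.e. 1460×0.191 = (1−0.511)·S6·0.384.
S6 = 278.86/(0.384×0.489) = 1485.1 g/s.
Recycle S11 = 0.511×1485.1 = 758.87 g/s.
Combined feed S2 = 1460 + 758.87 = 2218.9 g/s.
Overhead S5 = S2 − S6 = 2218.9 − 1485.1 = 733.8 g/s.

733.8 g/s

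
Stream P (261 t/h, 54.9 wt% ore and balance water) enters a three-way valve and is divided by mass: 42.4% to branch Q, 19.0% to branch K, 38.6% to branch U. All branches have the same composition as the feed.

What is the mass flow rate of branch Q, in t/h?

Branch Q flow = 0.424×261 = 110.66 t/h.

110.7 t/h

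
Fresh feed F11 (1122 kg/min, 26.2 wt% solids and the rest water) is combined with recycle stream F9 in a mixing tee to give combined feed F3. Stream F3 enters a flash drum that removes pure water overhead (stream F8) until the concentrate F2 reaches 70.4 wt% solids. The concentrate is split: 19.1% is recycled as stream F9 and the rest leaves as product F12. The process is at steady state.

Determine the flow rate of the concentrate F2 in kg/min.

516.1 kg/min

Overall solids balance (none leaves overhead): solids in fresh feed = solids in product, i.e. 1122×0.262 = (1−0.191)·F2·0.704.
F2 = 293.96/(0.704×0.809) = 516.15 kg/min.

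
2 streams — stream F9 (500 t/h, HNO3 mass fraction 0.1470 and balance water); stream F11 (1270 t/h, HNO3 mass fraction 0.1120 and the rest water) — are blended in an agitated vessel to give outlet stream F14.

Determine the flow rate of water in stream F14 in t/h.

water out = water in = 500×0.853 + 1270×0.888 = 1554.3 t/h.

1554 t/h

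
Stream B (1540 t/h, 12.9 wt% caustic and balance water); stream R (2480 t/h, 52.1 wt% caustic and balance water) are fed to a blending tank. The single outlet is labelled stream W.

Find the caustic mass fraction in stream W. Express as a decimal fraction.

Total flow out = 1540 + 2480 = 4020 t/h.
caustic in = 1540×0.129 + 2480×0.521 = 1490.7 t/h.
caustic mass fraction in W = 1490.7/4020 = 0.371.

0.371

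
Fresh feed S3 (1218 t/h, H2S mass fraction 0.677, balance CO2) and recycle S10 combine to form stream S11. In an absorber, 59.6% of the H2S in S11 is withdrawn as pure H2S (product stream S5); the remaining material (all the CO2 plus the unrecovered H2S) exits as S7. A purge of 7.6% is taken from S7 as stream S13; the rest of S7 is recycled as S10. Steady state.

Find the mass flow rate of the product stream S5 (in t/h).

H2S in S11: m_A = 1218×0.677 + (1−0.076)·(1−0.596)·m_A, so m_A = 824.59/0.6267 = 1315.8 t/h.
Product S5 = 0.596×1315.8 = 784.19 t/h.

784.2 t/h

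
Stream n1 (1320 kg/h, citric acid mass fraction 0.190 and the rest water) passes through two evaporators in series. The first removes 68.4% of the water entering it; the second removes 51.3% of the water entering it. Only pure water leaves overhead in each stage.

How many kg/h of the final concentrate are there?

415.3 kg/h

water in feed = 1320×0.810 = 1069.2 kg/h.
After stage 1: water left = (1−0.684)×1069.2 = 337.87; stream total = 588.67 kg/h.
After stage 2: water left = (1−0.513)×337.87 = 164.54; final concentrate = 415.34 kg/h.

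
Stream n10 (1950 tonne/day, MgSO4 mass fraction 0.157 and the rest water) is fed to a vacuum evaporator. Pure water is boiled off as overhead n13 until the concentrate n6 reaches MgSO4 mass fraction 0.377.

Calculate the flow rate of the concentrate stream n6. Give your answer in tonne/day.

MgSO4 is conserved: 1950×0.157 = 306.15 tonne/day all reports to the concentrate.
Concentrate = 306.15/(target fraction) = 812.07 tonne/day.

812.1 tonne/day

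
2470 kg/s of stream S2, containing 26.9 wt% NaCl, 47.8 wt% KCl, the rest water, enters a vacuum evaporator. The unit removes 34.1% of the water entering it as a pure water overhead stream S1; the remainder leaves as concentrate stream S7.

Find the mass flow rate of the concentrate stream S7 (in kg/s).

2257 kg/s

water entering = 2470×0.253 = 624.91 kg/s; overhead removed = 0.341×624.91 = 213.09 kg/s.
Concentrate = 2470 − 213.09 = 2256.9 kg/s.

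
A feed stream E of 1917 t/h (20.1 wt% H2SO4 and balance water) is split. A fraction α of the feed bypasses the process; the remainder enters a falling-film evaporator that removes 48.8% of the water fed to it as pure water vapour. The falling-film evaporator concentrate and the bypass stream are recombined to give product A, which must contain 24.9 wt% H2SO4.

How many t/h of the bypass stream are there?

969.2 t/h

All 1917×0.201 = 385.32 t/h of H2SO4 reaches A, so A = 385.32/0.249 = 1547.5 t/h and vapour = 369.54 t/h.
The evaporator receives (1−α)·1917 of feed at 0.799 water and removes 0.488 of that water:
0.488×0.799×(1−α)×1917 = 369.54
(1−α) = 369.54/747.46 = 0.4944;  α = 0.5056.
Bypass flow = 0.5056×1917 = 969.24 t/h.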